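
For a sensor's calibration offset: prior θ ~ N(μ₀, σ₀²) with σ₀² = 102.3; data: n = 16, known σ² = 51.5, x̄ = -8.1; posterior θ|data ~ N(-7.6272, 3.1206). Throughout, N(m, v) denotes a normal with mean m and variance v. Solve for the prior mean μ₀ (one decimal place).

With known observation variance, the Normal–Normal posterior has precision τ_n = τ₀ + n/σ² and mean μ_n = (τ₀μ₀ + (n/σ²)x̄)/τ_n.
Here τ₀ = 1/102.3 = 0.009775 and τ_data = 16/51.5 = 0.310680, so τ_n = 0.320455.
Rearranging for μ₀: μ₀ = (μ_n·τ_n − τ_data·x̄)/τ₀ = (-7.6272·0.320455 − 0.310680·-8.1) / 0.009775 = 0.072334/0.009775 ≈ 7.4.

μ₀ = 7.4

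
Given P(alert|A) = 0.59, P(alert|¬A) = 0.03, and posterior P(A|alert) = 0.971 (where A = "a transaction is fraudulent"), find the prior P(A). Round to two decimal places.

P(A) = 0.63

In odds form, posterior odds = prior odds × likelihood ratio, so prior odds = posterior odds ÷ LR.
Posterior odds = 0.971/(1−0.971) = 33.4828. LR = 0.59/0.03 = 19.6667.
Prior odds = 33.4828/19.6667 = 1.7025, so P(A) = 1.7025/(1+1.7025) ≈ 0.63.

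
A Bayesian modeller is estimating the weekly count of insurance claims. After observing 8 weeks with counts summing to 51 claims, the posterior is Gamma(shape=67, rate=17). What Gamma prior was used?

Gamma(shape=16, rate=9)

Gamma–Poisson conjugacy: posterior shape = α + Σxᵢ, posterior rate = β + n.
So α = 67 − 51 = 16 and β = 17 − 8 = 9.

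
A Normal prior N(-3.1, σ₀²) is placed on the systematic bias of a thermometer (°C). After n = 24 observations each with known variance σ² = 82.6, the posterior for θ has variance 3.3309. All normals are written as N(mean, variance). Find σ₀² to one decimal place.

σ₀² = 103.5

For the Normal–Normal model with known σ², precisions add: τ_n = τ₀ + n/σ².
So 1/σ₀² = 1/3.3309 − 24/82.6 = 0.300219 − 0.290557 = 0.009662.
Hence σ₀² = 1/0.009662 ≈ 103.5.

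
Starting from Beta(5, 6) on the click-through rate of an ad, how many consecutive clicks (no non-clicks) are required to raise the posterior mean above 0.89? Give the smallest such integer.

k = 44

After k clicks and 0 non-clicks the posterior is Beta(5+k, 6), with mean (5+k)/(5+6+k).
Set (5+k)/(11+k) > 0.89 and solve: k > (0.89·11 − 5)/(1 − 0.89) = 43.545.
The smallest integer exceeding 43.545 is 44, and checking k=44: (49)/(55) = 0.8909 > 0.89.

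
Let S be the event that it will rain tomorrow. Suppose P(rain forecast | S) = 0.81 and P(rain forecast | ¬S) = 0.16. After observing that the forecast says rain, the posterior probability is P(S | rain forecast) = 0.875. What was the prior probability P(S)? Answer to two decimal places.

P(S) = 0.58

In odds form, posterior odds = prior odds × likelihood ratio, so prior odds = posterior odds ÷ LR.
Posterior odds = 0.875/(1−0.875) = 7.0000. LR = 0.81/0.16 = 5.0625.
Prior odds = 7.0000/5.0625 = 1.3827, so P(S) = 1.3827/(1+1.3827) ≈ 0.58.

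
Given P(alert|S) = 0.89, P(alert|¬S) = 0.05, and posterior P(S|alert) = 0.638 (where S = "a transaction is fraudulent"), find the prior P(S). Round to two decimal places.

P(S) = 0.09

In odds form, posterior odds = prior odds × likelihood ratio, so prior odds = posterior odds ÷ LR.
Posterior odds = 0.638/(1−0.638) = 1.7624. LR = 0.89/0.05 = 17.8000.
Prior odds = 1.7624/17.8000 = 0.0990, so P(S) = 0.0990/(1+0.0990) ≈ 0.09.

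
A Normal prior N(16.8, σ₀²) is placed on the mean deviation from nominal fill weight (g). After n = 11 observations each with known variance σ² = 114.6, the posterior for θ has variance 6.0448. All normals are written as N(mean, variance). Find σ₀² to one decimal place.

Posterior precision equals prior precision plus data precision: 1/σ_n² = 1/σ₀² + n/σ².
So 1/σ₀² = 1/6.0448 − 11/114.6 = 0.165431 − 0.095986 = 0.069445.
Hence σ₀² = 1/0.069445 ≈ 14.4.

σ₀² = 14.4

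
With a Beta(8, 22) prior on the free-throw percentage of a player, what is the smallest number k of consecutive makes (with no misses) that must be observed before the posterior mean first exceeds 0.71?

After k makes and 0 misses the posterior is Beta(8+k, 22), with mean (8+k)/(8+22+k).
Set (8+k)/(30+k) > 0.71 and solve: k > (0.71·30 − 8)/(1 − 0.71) = 45.862.
The smallest integer exceeding 45.862 is 46, and checking k=46: (54)/(76) = 0.7105 > 0.71.

k = 46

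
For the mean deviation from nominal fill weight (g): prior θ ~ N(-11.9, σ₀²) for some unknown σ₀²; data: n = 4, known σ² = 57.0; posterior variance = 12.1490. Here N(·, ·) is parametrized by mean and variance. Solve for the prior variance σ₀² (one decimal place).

σ₀² = 82.4

Posterior precision equals prior precision plus data precision: 1/σ_n² = 1/σ₀² + n/σ².
So 1/σ₀² = 1/12.1490 − 4/57.0 = 0.082311 − 0.070175 = 0.012136.
Hence σ₀² = 1/0.012136 ≈ 82.4.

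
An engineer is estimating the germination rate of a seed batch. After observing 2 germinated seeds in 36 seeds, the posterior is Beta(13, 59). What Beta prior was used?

Beta is conjugate to the binomial likelihood: posterior = Beta(α+s, β+f).
So α = 13 − 2 = 11 and β = 59 − 34 = 25.

Beta(11, 25)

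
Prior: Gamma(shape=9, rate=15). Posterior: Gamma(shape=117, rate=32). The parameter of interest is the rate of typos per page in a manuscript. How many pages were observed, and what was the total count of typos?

n = 17 pages with total 108 typos

Gamma–Poisson conjugacy: posterior shape = α + Σxᵢ, posterior rate = β + n.
Matching: Σxᵢ = 117 − 9 = 108 and n = 32 − 15 = 17.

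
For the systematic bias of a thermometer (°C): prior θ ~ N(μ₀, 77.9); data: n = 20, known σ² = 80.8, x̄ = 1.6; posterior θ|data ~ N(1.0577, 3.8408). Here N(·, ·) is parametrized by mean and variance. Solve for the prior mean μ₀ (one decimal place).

μ₀ = -9.4

With known observation variance, the Normal–Normal posterior has precision τ_n = τ₀ + n/σ² and mean μ_n = (τ₀μ₀ + (n/σ²)x̄)/τ_n.
Here τ₀ = 1/77.9 = 0.012837 and τ_data = 20/80.8 = 0.247525, so τ_n = 0.260362.
Rearranging for μ₀: μ₀ = (μ_n·τ_n − τ_data·x̄)/τ₀ = (1.0577·0.260362 − 0.247525·1.6) / 0.012837 = -0.120655/0.012837 ≈ -9.4.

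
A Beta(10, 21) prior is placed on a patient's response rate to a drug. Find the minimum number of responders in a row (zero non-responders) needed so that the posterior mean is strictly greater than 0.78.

After k responders and 0 non-responders the posterior is Beta(10+k, 21), with mean (10+k)/(10+21+k).
Set (10+k)/(31+k) > 0.78 and solve: k > (0.78·31 − 10)/(1 − 0.78) = 64.455.
The smallest integer exceeding 64.455 is 65, and checking k=65: (75)/(96) = 0.7812 > 0.78.

k = 65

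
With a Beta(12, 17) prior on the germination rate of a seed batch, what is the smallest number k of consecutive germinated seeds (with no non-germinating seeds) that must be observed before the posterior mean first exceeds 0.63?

k = 17

After k germinated seeds and 0 non-germinating seeds the posterior is Beta(12+k, 17), with mean (12+k)/(12+17+k).
Set (12+k)/(29+k) > 0.63 and solve: k > (0.63·29 − 12)/(1 − 0.63) = 16.946.
The smallest integer exceeding 16.946 is 17.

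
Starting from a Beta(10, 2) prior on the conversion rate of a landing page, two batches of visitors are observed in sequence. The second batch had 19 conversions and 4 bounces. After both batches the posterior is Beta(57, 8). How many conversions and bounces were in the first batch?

28 conversions and 2 bounces

Because Beta–binomial updating is additive in the counts, the combined data contributed (α_post−α_prior, β_post−β_prior) successes and failures.
Total across both batches: 57−10=47 conversions, 8−2=6 bounces.
Subtract the second batch: 47−19=28 conversions and 6−4=2 bounces.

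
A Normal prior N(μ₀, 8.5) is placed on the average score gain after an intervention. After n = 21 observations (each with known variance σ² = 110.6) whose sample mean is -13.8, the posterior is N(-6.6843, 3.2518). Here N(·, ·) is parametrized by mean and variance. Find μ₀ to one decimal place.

The posterior mean is a precision-weighted average: μ_n = (τ₀μ₀ + τ_data·x̄)/(τ₀+τ_data), with τ₀=1/σ₀² and τ_data=n/σ².
Here τ₀ = 1/8.5 = 0.117647 and τ_data = 21/110.6 = 0.189873, so τ_n = 0.307520.
Rearranging for μ₀: μ₀ = (μ_n·τ_n − τ_data·x̄)/τ₀ = (-6.6843·0.307520 − 0.189873·-13.8) / 0.117647 = 0.564691/0.117647 ≈ 4.8.

μ₀ = 4.8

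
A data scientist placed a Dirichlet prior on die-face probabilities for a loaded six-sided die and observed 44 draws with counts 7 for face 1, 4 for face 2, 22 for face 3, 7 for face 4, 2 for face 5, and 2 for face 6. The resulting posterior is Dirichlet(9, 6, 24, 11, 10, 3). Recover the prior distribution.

Dirichlet(2, 2, 2, 4, 8, 1)

For a Dirichlet(α) prior with multinomial counts c, the posterior is Dirichlet(α + c) componentwise.
Subtract each count from the matching posterior parameter: 9−7=2, 6−4=2, 24−22=2, 11−7=4, 10−2=8, 3−2=1.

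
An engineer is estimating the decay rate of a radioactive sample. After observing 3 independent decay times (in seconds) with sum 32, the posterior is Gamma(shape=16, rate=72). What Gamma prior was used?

For an exponential likelihood with a Gamma(α, β) prior on the rate, n observations with total T give posterior Gamma(α+n, β+T).
So α = 16 − 3 = 13 and β = 72 − 32 = 40.

Gamma(shape=13, rate=40)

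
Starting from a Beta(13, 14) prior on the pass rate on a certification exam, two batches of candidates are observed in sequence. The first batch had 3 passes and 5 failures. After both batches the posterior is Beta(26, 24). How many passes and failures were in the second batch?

10 passes and 5 failures

Because Beta–binomial updating is additive in the counts, the combined data contributed (α_post−α_prior, β_post−β_prior) successes and failures.
Total across both batches: 26−13=13 passes, 24−14=10 failures.
Subtract the first batch: 13−3=10 passes and 10−5=5 failures.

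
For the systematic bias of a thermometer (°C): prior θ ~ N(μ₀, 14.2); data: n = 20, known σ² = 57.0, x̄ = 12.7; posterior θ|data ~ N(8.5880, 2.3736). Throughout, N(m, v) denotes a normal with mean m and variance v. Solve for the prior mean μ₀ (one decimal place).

With known observation variance, the Normal–Normal posterior has precision τ_n = τ₀ + n/σ² and mean μ_n = (τ₀μ₀ + (n/σ²)x̄)/τ_n.
Here τ₀ = 1/14.2 = 0.070423 and τ_data = 20/57.0 = 0.350877, so τ_n = 0.421300.
Rearranging for μ₀: μ₀ = (μ_n·τ_n − τ_data·x̄)/τ₀ = (8.5880·0.421300 − 0.350877·12.7) / 0.070423 = -0.838014/0.070423 ≈ -11.9.

μ₀ = -11.9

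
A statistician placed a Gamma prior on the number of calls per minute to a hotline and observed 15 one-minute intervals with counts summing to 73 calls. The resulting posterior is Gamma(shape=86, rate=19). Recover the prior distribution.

Gamma–Poisson conjugacy: posterior shape = α + Σxᵢ, posterior rate = β + n.
So α = 86 − 73 = 13 and β = 19 − 15 = 4.

Gamma(shape=13, rate=4)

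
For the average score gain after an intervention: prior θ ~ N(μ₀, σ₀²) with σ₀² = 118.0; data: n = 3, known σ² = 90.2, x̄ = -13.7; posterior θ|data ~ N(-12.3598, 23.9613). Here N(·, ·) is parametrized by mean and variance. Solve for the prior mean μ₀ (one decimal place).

μ₀ = -7.1

The posterior mean is a precision-weighted average: μ_n = (τ₀μ₀ + τ_data·x̄)/(τ₀+τ_data), with τ₀=1/σ₀² and τ_data=n/σ².
Here τ₀ = 1/118.0 = 0.008475 and τ_data = 3/90.2 = 0.033259, so τ_n = 0.041734.
Rearranging for μ₀: μ₀ = (μ_n·τ_n − τ_data·x̄)/τ₀ = (-12.3598·0.041734 − 0.033259·-13.7) / 0.008475 = -0.060176/0.008475 ≈ -7.1.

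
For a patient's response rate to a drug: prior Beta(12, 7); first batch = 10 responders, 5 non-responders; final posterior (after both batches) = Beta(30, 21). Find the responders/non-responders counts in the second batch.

Sequential conjugate updates are equivalent to a single update on the pooled data, so total successes = posterior α − prior α and total failures = posterior β − prior β.
Total across both batches: 30−12=18 responders, 21−7=14 non-responders.
Subtract the first batch: 18−10=8 responders and 14−5=9 non-responders.

8 responders and 9 non-responders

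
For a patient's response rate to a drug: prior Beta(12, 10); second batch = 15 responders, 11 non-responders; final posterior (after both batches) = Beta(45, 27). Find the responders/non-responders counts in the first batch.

18 responders and 6 non-responders

Because Beta–binomial updating is additive in the counts, the combined data contributed (α_post−α_prior, β_post−β_prior) successes and failures.
Total across both batches: 45−12=33 responders, 27−10=17 non-responders.
Subtract the second batch: 33−15=18 responders and 17−11=6 non-responders.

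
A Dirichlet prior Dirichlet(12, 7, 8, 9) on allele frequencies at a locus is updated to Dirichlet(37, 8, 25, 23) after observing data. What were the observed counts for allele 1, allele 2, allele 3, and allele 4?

For a Dirichlet(α) prior with multinomial counts c, the posterior is Dirichlet(α + c) componentwise.
Counts are posterior − prior componentwise: 37−12=25, 8−7=1, 25−8=17, 23−9=14.

counts (25, 1, 17, 14)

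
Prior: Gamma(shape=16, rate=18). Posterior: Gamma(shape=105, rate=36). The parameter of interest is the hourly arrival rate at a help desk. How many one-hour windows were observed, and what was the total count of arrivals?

Gamma–Poisson conjugacy: posterior shape = α + Σxᵢ, posterior rate = β + n.
Matching: Σxᵢ = 105 − 16 = 89 and n = 36 − 18 = 18.

n = 18 one-hour windows with total 89 arrivals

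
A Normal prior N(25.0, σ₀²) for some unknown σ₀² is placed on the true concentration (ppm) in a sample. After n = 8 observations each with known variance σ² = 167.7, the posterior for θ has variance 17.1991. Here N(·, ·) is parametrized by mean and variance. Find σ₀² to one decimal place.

σ₀² = 95.8

Posterior precision equals prior precision plus data precision: 1/σ_n² = 1/σ₀² + n/σ².
So 1/σ₀² = 1/17.1991 − 8/167.7 = 0.058143 − 0.047704 = 0.010439.
Hence σ₀² = 1/0.010439 ≈ 95.8.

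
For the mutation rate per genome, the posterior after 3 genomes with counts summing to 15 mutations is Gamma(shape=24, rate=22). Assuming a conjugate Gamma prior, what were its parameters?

Gamma–Poisson conjugacy: posterior shape = α + Σxᵢ, posterior rate = β + n.
So α = 24 − 15 = 9 and β = 22 − 3 = 19.

Gamma(shape=9, rate=19)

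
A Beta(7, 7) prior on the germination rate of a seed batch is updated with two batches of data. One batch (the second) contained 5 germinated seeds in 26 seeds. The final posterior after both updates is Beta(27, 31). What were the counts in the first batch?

Because Beta–binomial updating is additive in the counts, the combined data contributed (α_post−α_prior, β_post−β_prior) successes and failures.
Total across both batches: 27−7=20 germinated seeds, 31−7=24 non-germinating seeds.
Subtract the second batch: 20−5=15 germinated seeds and 24−21=3 non-germinating seeds.

15 germinated seeds and 3 non-germinating seeds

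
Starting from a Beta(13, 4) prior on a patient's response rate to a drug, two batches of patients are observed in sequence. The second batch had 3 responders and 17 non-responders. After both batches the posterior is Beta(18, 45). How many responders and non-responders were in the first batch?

Because Beta–binomial updating is additive in the counts, the combined data contributed (α_post−α_prior, β_post−β_prior) successes and failures.
Total across both batches: 18−13=5 responders, 45−4=41 non-responders.
Subtract the second batch: 5−3=2 responders and 41−17=24 non-responders.

2 responders and 24 non-responders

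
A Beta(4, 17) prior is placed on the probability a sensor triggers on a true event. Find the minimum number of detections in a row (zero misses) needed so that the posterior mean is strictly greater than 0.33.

After k detections and 0 misses the posterior is Beta(4+k, 17), with mean (4+k)/(4+17+k).
Set (4+k)/(21+k) > 0.33 and solve: k > (0.33·21 − 4)/(1 − 0.33) = 4.373.
The smallest integer exceeding 4.373 is 5, and checking k=5: (9)/(26) = 0.3462 > 0.33.

k = 5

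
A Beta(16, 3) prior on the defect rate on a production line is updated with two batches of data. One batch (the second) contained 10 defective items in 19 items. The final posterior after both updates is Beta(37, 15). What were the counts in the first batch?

11 defective items and 3 good items

Because Beta–binomial updating is additive in the counts, the combined data contributed (α_post−α_prior, β_post−β_prior) successes and failures.
Total across both batches: 37−16=21 defective items, 15−3=12 good items.
Subtract the second batch: 21−10=11 defective items and 12−9=3 good items.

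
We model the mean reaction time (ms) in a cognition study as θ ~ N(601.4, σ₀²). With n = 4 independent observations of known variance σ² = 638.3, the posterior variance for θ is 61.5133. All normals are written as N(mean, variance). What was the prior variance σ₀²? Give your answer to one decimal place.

Posterior precision equals prior precision plus data precision: 1/σ_n² = 1/σ₀² + n/σ².
So 1/σ₀² = 1/61.5133 − 4/638.3 = 0.016257 − 0.006267 = 0.009990.
Hence σ₀² = 1/0.009990 ≈ 100.1.

σ₀² = 100.1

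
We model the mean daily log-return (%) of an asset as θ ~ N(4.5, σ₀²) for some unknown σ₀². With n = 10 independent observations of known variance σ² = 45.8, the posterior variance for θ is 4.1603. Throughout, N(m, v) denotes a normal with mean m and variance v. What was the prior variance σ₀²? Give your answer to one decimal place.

σ₀² = 45.4

For the Normal–Normal model with known σ², precisions add: τ_n = τ₀ + n/σ².
So 1/σ₀² = 1/4.1603 − 10/45.8 = 0.240367 − 0.218341 = 0.022026.
Hence σ₀² = 1/0.022026 ≈ 45.4.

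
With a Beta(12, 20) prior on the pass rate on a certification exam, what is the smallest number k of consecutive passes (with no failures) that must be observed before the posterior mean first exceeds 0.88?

k = 135

After k passes and 0 failures the posterior is Beta(12+k, 20), with mean (12+k)/(12+20+k).
Set (12+k)/(32+k) > 0.88 and solve: k > (0.88·32 − 12)/(1 − 0.88) = 134.667.
The smallest integer exceeding 134.667 is 135, and checking k=135: (147)/(167) = 0.8802 > 0.88.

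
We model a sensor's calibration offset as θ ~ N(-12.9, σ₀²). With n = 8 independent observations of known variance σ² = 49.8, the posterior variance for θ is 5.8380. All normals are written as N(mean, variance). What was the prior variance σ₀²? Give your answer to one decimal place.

σ₀² = 93.9

Posterior precision equals prior precision plus data precision: 1/σ_n² = 1/σ₀² + n/σ².
So 1/σ₀² = 1/5.8380 − 8/49.8 = 0.171292 − 0.160643 = 0.010649.
Hence σ₀² = 1/0.010649 ≈ 93.9.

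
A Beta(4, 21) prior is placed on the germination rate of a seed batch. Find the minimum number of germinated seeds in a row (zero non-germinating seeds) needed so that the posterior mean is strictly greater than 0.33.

After k germinated seeds and 0 non-germinating seeds the posterior is Beta(4+k, 21), with mean (4+k)/(4+21+k).
Set (4+k)/(25+k) > 0.33 and solve: k > (0.33·25 − 4)/(1 − 0.33) = 6.343.
The smallest integer exceeding 6.343 is 7, and checking k=7: (11)/(32) = 0.3438 > 0.33.

k = 7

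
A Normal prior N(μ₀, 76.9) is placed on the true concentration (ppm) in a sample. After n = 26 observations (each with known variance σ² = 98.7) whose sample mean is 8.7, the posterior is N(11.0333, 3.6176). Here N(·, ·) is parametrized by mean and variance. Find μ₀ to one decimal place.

With known observation variance, the Normal–Normal posterior has precision τ_n = τ₀ + n/σ² and mean μ_n = (τ₀μ₀ + (n/σ²)x̄)/τ_n.
Here τ₀ = 1/76.9 = 0.013004 and τ_data = 26/98.7 = 0.263425, so τ_n = 0.276429.
Rearranging for μ₀: μ₀ = (μ_n·τ_n − τ_data·x̄)/τ₀ = (11.0333·0.276429 − 0.263425·8.7) / 0.013004 = 0.758127/0.013004 ≈ 58.3.

μ₀ = 58.3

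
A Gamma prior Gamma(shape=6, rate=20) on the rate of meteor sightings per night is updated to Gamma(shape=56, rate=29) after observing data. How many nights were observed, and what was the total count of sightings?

n = 9 nights with total 50 sightings

A Gamma(α, β) prior (rate parametrization) on a Poisson rate with n observations summing to S gives posterior Gamma(α+S, β+n).
Matching: Σxᵢ = 56 − 6 = 50 and n = 29 − 20 = 9.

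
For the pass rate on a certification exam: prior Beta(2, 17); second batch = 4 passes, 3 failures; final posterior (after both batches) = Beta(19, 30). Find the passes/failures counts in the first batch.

Sequential conjugate updates are equivalent to a single update on the pooled data, so total successes = posterior α − prior α and total failures = posterior β − prior β.
Total across both batches: 19−2=17 passes, 30−17=13 failures.
Subtract the second batch: 17−4=13 passes and 13−3=10 failures.

13 passes and 10 failures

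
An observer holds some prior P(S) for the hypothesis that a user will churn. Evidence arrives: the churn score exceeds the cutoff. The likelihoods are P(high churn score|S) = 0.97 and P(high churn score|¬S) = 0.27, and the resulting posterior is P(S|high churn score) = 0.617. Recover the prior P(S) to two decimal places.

In odds form, posterior odds = prior odds × likelihood ratio, so prior odds = posterior odds ÷ LR.
Posterior odds = 0.617/(1−0.617) = 1.6110. LR = 0.97/0.27 = 3.5926.
Prior odds = 1.6110/3.5926 = 0.4484, so P(S) = 0.4484/(1+0.4484) ≈ 0.31.

P(S) = 0.31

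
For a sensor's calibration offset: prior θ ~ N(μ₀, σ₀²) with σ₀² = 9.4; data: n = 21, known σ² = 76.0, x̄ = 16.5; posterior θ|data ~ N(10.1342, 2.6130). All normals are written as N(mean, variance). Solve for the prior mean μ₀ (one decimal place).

The posterior mean is a precision-weighted average: μ_n = (τ₀μ₀ + τ_data·x̄)/(τ₀+τ_data), with τ₀=1/σ₀² and τ_data=n/σ².
Here τ₀ = 1/9.4 = 0.106383 and τ_data = 21/76.0 = 0.276316, so τ_n = 0.382699.
Rearranging for μ₀: μ₀ = (μ_n·τ_n − τ_data·x̄)/τ₀ = (10.1342·0.382699 − 0.276316·16.5) / 0.106383 = -0.680866/0.106383 ≈ -6.4.

μ₀ = -6.4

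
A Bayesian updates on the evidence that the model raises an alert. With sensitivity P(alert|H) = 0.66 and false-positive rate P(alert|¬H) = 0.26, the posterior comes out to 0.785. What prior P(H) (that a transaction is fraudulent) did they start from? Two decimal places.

P(H) = 0.59

In odds form, posterior odds = prior odds × likelihood ratio, so prior odds = posterior odds ÷ LR.
Posterior odds = 0.785/(1−0.785) = 3.6512. LR = 0.66/0.26 = 2.5385.
Prior odds = 3.6512/2.5385 = 1.4383, so P(H) = 1.4383/(1+1.4383) ≈ 0.59.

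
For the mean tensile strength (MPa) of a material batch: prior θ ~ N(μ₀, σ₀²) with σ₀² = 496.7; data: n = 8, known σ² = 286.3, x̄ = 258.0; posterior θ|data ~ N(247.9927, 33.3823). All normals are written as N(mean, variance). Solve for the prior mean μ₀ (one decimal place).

μ₀ = 109.1

The posterior mean is a precision-weighted average: μ_n = (τ₀μ₀ + τ_data·x̄)/(τ₀+τ_data), with τ₀=1/σ₀² and τ_data=n/σ².
Here τ₀ = 1/496.7 = 0.002013 and τ_data = 8/286.3 = 0.027943, so τ_n = 0.029956.
Rearranging for μ₀: μ₀ = (μ_n·τ_n − τ_data·x̄)/τ₀ = (247.9927·0.029956 − 0.027943·258.0) / 0.002013 = 0.219575/0.002013 ≈ 109.1.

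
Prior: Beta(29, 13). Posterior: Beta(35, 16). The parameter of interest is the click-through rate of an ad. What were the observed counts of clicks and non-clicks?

A Beta(a, b) prior with s successes and f failures in binomial data gives a Beta(a+s, b+f) posterior.
So s = 35 − 29 = 6 and f = 16 − 13 = 3.

6 clicks and 3 non-clicks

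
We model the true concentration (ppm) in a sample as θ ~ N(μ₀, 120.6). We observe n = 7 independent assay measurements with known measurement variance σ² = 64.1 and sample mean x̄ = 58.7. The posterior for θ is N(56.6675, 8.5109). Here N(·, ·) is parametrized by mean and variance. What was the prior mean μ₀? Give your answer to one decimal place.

μ₀ = 29.9

The posterior mean is a precision-weighted average: μ_n = (τ₀μ₀ + τ_data·x̄)/(τ₀+τ_data), with τ₀=1/σ₀² and τ_data=n/σ².
Here τ₀ = 1/120.6 = 0.008292 and τ_data = 7/64.1 = 0.109204, so τ_n = 0.117496.
Rearranging for μ₀: μ₀ = (μ_n·τ_n − τ_data·x̄)/τ₀ = (56.6675·0.117496 − 0.109204·58.7) / 0.008292 = 0.247930/0.008292 ≈ 29.9.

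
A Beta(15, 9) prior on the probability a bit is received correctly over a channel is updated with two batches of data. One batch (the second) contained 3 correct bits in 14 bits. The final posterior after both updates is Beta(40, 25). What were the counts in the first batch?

22 correct bits and 5 errors

Sequential conjugate updates are equivalent to a single update on the pooled data, so total successes = posterior α − prior α and total failures = posterior β − prior β.
Total across both batches: 40−15=25 correct bits, 25−9=16 errors.
Subtract the second batch: 25−3=22 correct bits and 16−11=5 errors.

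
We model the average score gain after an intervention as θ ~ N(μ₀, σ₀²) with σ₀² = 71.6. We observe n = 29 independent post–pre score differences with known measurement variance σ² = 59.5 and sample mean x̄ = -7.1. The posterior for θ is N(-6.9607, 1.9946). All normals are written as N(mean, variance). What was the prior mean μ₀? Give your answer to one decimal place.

μ₀ = -2.1

The posterior mean is a precision-weighted average: μ_n = (τ₀μ₀ + τ_data·x̄)/(τ₀+τ_data), with τ₀=1/σ₀² and τ_data=n/σ².
Here τ₀ = 1/71.6 = 0.013966 and τ_data = 29/59.5 = 0.487395, so τ_n = 0.501361.
Rearranging for μ₀: μ₀ = (μ_n·τ_n − τ_data·x̄)/τ₀ = (-6.9607·0.501361 − 0.487395·-7.1) / 0.013966 = -0.029319/0.013966 ≈ -2.1.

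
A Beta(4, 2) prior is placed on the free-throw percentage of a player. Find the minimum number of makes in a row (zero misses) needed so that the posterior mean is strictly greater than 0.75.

k = 3

After k makes and 0 misses the posterior is Beta(4+k, 2), with mean (4+k)/(4+2+k).
Set (4+k)/(6+k) > 0.75 and solve: k > (0.75·6 − 4)/(1 − 0.75) = 2.000.
The smallest integer exceeding 2.000 is 3, and checking k=3: (7)/(9) = 0.7778 > 0.75.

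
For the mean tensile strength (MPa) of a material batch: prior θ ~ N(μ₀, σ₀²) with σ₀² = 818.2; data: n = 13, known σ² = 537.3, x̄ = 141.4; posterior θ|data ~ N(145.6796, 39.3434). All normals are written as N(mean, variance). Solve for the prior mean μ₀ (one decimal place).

μ₀ = 230.4

The posterior mean is a precision-weighted average: μ_n = (τ₀μ₀ + τ_data·x̄)/(τ₀+τ_data), with τ₀=1/σ₀² and τ_data=n/σ².
Here τ₀ = 1/818.2 = 0.001222 and τ_data = 13/537.3 = 0.024195, so τ_n = 0.025417.
Rearranging for μ₀: μ₀ = (μ_n·τ_n − τ_data·x̄)/τ₀ = (145.6796·0.025417 − 0.024195·141.4) / 0.001222 = 0.281565/0.001222 ≈ 230.4.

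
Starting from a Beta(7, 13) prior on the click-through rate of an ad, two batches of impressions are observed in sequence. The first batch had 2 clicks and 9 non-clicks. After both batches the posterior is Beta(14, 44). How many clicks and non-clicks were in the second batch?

5 clicks and 22 non-clicks

Sequential conjugate updates are equivalent to a single update on the pooled data, so total successes = posterior α − prior α and total failures = posterior β − prior β.
Total across both batches: 14−7=7 clicks, 44−13=31 non-clicks.
Subtract the first batch: 7−2=5 clicks and 31−9=22 non-clicks.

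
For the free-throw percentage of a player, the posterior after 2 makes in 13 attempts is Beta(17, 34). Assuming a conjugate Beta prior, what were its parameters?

Beta(15, 23)

Under Beta–binomial conjugacy the posterior parameters are (α+s, β+f).
Subtract the data counts: 17−2=15, 34−11=23.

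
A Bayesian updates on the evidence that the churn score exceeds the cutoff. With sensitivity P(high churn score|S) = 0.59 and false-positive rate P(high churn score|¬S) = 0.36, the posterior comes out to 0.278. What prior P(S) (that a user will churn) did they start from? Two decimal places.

Bayes' rule in odds form gives O(S|E) = O(S)·[P(E|S)/P(E|¬S)], hence O(S) = O(S|E)/LR.
Posterior odds = 0.278/(1−0.278) = 0.3850. LR = 0.59/0.36 = 1.6389.
Prior odds = 0.3850/1.6389 = 0.2349, so P(S) = 0.2349/(1+0.2349) ≈ 0.19.

P(S) = 0.19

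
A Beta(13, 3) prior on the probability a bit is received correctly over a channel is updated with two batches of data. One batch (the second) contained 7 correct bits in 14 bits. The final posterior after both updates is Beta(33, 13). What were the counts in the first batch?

13 correct bits and 3 errors

Because Beta–binomial updating is additive in the counts, the combined data contributed (α_post−α_prior, β_post−β_prior) successes and failures.
Total across both batches: 33−13=20 correct bits, 13−3=10 errors.
Subtract the second batch: 20−7=13 correct bits and 10−7=3 errors.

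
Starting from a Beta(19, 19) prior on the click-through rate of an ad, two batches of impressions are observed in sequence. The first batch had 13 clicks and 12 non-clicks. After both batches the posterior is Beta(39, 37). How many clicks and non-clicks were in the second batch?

7 clicks and 6 non-clicks

Sequential conjugate updates are equivalent to a single update on the pooled data, so total successes = posterior α − prior α and total failures = posterior β − prior β.
Total across both batches: 39−19=20 clicks, 37−19=18 non-clicks.
Subtract the first batch: 20−13=7 clicks and 18−12=6 non-clicks.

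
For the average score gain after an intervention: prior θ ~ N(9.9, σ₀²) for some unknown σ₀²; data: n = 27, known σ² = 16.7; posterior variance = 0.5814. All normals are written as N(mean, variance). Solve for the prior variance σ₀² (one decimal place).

For the Normal–Normal model with known σ², precisions add: τ_n = τ₀ + n/σ².
So 1/σ₀² = 1/0.5814 − 27/16.7 = 1.719986 − 1.616766 = 0.103220.
Hence σ₀² = 1/0.103220 ≈ 9.7.

σ₀² = 9.7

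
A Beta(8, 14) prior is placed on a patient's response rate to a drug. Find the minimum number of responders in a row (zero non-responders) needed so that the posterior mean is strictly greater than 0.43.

k = 3

After k responders and 0 non-responders the posterior is Beta(8+k, 14), with mean (8+k)/(8+14+k).
Set (8+k)/(22+k) > 0.43 and solve: k > (0.43·22 − 8)/(1 − 0.43) = 2.561.
The smallest integer exceeding 2.561 is 3, and checking k=3: (11)/(25) = 0.4400 > 0.43.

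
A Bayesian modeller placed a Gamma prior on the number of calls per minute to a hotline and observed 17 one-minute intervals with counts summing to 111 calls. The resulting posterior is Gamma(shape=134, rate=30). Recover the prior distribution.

Gamma(shape=23, rate=13)

Gamma–Poisson conjugacy: posterior shape = α + Σxᵢ, posterior rate = β + n.
So α = 134 − 111 = 23 and β = 30 − 17 = 13.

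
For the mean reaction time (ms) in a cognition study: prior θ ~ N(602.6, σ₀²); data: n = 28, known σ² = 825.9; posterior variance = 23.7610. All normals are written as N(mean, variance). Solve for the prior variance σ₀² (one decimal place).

σ₀² = 122.2

For the Normal–Normal model with known σ², precisions add: τ_n = τ₀ + n/σ².
So 1/σ₀² = 1/23.7610 − 28/825.9 = 0.042086 − 0.033902 = 0.008184.
Hence σ₀² = 1/0.008184 ≈ 122.2.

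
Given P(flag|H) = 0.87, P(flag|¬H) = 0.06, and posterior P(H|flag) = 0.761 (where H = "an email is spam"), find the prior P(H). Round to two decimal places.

In odds form, posterior odds = prior odds × likelihood ratio, so prior odds = posterior odds ÷ LR.
Posterior odds = 0.761/(1−0.761) = 3.1841. LR = 0.87/0.06 = 14.5000.
Prior odds = 3.1841/14.5000 = 0.2196, so P(H) = 0.2196/(1+0.2196) ≈ 0.18.

P(H) = 0.18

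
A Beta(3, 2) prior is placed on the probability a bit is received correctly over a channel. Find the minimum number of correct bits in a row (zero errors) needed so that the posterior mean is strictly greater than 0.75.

After k correct bits and 0 errors the posterior is Beta(3+k, 2), with mean (3+k)/(3+2+k).
Set (3+k)/(5+k) > 0.75 and solve: k > (0.75·5 − 3)/(1 − 0.75) = 3.000.
The smallest integer exceeding 3.000 is 4, and checking k=4: (7)/(9) = 0.7778 > 0.75.

k = 4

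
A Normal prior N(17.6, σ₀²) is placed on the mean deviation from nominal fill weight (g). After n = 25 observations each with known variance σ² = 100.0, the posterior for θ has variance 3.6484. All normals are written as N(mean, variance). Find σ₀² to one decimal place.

σ₀² = 41.5

For the Normal–Normal model with known σ², precisions add: τ_n = τ₀ + n/σ².
So 1/σ₀² = 1/3.6484 − 25/100.0 = 0.274093 − 0.250000 = 0.024093.
Hence σ₀² = 1/0.024093 ≈ 41.5.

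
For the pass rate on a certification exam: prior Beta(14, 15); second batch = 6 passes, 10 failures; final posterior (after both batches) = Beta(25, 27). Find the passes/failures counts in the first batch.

Because Beta–binomial updating is additive in the counts, the combined data contributed (α_post−α_prior, β_post−β_prior) successes and failures.
Total across both batches: 25−14=11 passes, 27−15=12 failures.
Subtract the second batch: 11−6=5 passes and 12−10=2 failures.

5 passes and 2 failures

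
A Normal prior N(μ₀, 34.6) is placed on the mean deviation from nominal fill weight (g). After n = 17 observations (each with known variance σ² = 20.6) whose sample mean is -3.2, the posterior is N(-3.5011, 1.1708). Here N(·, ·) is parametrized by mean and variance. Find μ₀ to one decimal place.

μ₀ = -12.1

With known observation variance, the Normal–Normal posterior has precision τ_n = τ₀ + n/σ² and mean μ_n = (τ₀μ₀ + (n/σ²)x̄)/τ_n.
Here τ₀ = 1/34.6 = 0.028902 and τ_data = 17/20.6 = 0.825243, so τ_n = 0.854145.
Rearranging for μ₀: μ₀ = (μ_n·τ_n − τ_data·x̄)/τ₀ = (-3.5011·0.854145 − 0.825243·-3.2) / 0.028902 = -0.349669/0.028902 ≈ -12.1.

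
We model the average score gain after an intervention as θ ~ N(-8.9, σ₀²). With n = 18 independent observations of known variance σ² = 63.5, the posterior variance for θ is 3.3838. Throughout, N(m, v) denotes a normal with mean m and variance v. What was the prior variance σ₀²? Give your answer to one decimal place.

Posterior precision equals prior precision plus data precision: 1/σ_n² = 1/σ₀² + n/σ².
So 1/σ₀² = 1/3.3838 − 18/63.5 = 0.295526 − 0.283465 = 0.012061.
Hence σ₀² = 1/0.012061 ≈ 82.9.

σ₀² = 82.9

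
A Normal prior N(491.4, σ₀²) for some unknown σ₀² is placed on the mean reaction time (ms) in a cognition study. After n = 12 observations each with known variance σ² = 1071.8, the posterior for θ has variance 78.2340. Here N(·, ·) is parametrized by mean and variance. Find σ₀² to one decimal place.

For the Normal–Normal model with known σ², precisions add: τ_n = τ₀ + n/σ².
So 1/σ₀² = 1/78.2340 − 12/1071.8 = 0.012782 − 0.011196 = 0.001586.
Hence σ₀² = 1/0.001586 ≈ 630.5.

σ₀² = 630.5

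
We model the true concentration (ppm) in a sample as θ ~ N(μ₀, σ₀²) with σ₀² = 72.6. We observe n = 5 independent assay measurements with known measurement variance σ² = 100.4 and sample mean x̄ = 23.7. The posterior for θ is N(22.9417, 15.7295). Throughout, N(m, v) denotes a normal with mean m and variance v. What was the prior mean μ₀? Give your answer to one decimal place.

The posterior mean is a precision-weighted average: μ_n = (τ₀μ₀ + τ_data·x̄)/(τ₀+τ_data), with τ₀=1/σ₀² and τ_data=n/σ².
Here τ₀ = 1/72.6 = 0.013774 and τ_data = 5/100.4 = 0.049801, so τ_n = 0.063575.
Rearranging for μ₀: μ₀ = (μ_n·τ_n − τ_data·x̄)/τ₀ = (22.9417·0.063575 − 0.049801·23.7) / 0.013774 = 0.278235/0.013774 ≈ 20.2.

μ₀ = 20.2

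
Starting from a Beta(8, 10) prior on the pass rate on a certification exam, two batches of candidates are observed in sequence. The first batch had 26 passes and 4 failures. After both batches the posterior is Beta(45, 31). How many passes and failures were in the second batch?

Sequential conjugate updates are equivalent to a single update on the pooled data, so total successes = posterior α − prior α and total failures = posterior β − prior β.
Total across both batches: 45−8=37 passes, 31−10=21 failures.
Subtract the first batch: 37−26=11 passes and 21−4=17 failures.

11 passes and 17 failures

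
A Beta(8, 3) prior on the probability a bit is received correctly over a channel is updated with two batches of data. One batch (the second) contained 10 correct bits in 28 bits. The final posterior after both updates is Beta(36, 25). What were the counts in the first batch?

18 correct bits and 4 errors

Because Beta–binomial updating is additive in the counts, the combined data contributed (α_post−α_prior, β_post−β_prior) successes and failures.
Total across both batches: 36−8=28 correct bits, 25−3=22 errors.
Subtract the second batch: 28−10=18 correct bits and 22−18=4 errors.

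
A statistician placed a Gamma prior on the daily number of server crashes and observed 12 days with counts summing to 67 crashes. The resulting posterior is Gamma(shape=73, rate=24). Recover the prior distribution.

Gamma(shape=6, rate=12)

Gamma–Poisson conjugacy: posterior shape = α + Σxᵢ, posterior rate = β + n.
So α = 73 − 67 = 6 and β = 24 − 12 = 12.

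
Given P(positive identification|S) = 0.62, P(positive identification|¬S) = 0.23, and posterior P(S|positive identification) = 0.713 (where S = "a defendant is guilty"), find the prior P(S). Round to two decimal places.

Bayes' rule in odds form gives O(S|E) = O(S)·[P(E|S)/P(E|¬S)], hence O(S) = O(S|E)/LR.
Posterior odds = 0.713/(1−0.713) = 2.4843. LR = 0.62/0.23 = 2.6957.
Prior odds = 2.4843/2.6957 = 0.9216, so P(S) = 0.9216/(1+0.9216) ≈ 0.48.

P(S) = 0.48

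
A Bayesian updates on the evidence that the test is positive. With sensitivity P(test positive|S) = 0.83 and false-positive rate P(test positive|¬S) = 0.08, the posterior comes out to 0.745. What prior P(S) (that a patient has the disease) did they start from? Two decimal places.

P(S) = 0.22

In odds form, posterior odds = prior odds × likelihood ratio, so prior odds = posterior odds ÷ LR.
Posterior odds = 0.745/(1−0.745) = 2.9216. LR = 0.83/0.08 = 10.3750.
Prior odds = 2.9216/10.3750 = 0.2816, so P(S) = 0.2816/(1+0.2816) ≈ 0.22.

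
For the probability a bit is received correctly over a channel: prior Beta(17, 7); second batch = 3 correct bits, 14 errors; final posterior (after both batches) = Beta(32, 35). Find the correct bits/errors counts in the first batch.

Sequential conjugate updates are equivalent to a single update on the pooled data, so total successes = posterior α − prior α and total failures = posterior β − prior β.
Total across both batches: 32−17=15 correct bits, 35−7=28 errors.
Subtract the second batch: 15−3=12 correct bits and 28−14=14 errors.

12 correct bits and 14 errors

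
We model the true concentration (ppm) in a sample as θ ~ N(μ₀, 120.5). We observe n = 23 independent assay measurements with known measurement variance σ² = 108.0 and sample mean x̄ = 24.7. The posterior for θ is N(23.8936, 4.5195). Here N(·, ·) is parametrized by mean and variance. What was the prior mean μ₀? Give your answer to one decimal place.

μ₀ = 3.2

The posterior mean is a precision-weighted average: μ_n = (τ₀μ₀ + τ_data·x̄)/(τ₀+τ_data), with τ₀=1/σ₀² and τ_data=n/σ².
Here τ₀ = 1/120.5 = 0.008299 and τ_data = 23/108.0 = 0.212963, so τ_n = 0.221262.
Rearranging for μ₀: μ₀ = (μ_n·τ_n − τ_data·x̄)/τ₀ = (23.8936·0.221262 − 0.212963·24.7) / 0.008299 = 0.026560/0.008299 ≈ 3.2.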